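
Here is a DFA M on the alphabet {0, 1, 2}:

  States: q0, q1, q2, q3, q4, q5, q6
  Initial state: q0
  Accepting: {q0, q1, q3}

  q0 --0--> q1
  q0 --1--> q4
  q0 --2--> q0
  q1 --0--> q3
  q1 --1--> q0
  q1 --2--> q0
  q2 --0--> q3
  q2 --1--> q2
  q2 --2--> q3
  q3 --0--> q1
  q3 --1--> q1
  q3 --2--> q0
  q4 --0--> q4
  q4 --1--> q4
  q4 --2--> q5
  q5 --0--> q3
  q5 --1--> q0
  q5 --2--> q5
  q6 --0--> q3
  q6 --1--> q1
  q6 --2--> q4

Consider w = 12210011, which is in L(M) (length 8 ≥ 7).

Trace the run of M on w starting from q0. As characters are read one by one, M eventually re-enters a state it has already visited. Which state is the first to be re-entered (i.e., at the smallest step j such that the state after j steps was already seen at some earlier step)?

State sequence: q0 -1-> q4 -2-> q5 -2-> q5 -1-> q0 -0-> q1 -0-> q3 -1-> q1 -1-> q0
First repeat at step 3: q5 was already visited.

The earliest repeat is at step j = 3: M is in q5, which it already visited at step i = 2.
Since M has 7 states, any run of length ≥ 7 visits 7+1 states, so by pigeonhole some state repeats within the first 7 steps — that repeat gives the pumpable loop.

q5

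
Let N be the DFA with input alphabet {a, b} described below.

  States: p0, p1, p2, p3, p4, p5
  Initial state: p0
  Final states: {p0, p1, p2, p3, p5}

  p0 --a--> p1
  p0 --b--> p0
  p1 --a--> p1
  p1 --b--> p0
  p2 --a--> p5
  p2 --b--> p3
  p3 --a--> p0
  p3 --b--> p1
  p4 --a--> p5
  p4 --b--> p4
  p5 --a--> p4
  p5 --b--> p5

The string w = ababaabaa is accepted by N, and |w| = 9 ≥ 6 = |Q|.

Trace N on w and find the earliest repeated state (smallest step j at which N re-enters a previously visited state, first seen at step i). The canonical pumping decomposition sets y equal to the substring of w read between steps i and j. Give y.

State sequence: p0 -a-> p1 -b-> p0 -a-> p1 -b-> p0 -a-> p1 -a-> p1 -b-> p0 -a-> p1 -a-> p1
First repeat at step 2: p0 was already visited.

So i = 0, j = 2, giving x = w[0:0] = ε, y = w[0:2] = ab, z = w[2:9] = abaabaa.
Check: |xy| = 2 ≤ 6 and |y| = 2 ≥ 1. Reading y takes N from p0 back to p0, so every xyⁱz is accepted.

ab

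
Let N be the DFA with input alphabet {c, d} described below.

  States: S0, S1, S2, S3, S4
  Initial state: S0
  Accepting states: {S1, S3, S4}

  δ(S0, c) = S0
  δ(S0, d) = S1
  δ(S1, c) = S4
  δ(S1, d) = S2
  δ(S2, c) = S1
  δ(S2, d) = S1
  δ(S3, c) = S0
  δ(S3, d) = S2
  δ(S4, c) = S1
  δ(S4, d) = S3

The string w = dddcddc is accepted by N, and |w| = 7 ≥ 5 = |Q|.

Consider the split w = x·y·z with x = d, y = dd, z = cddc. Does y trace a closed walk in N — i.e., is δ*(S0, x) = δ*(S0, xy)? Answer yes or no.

Run of N on the first 3 characters of w = d d d:
  step 0: S0  (start)
  step 1: S1  (read d: S0→S1)
  step 2: S2  (read d: S1→S2)
  step 3: S1  (read d: S2→S1)

After x (step 1): S1. After xy (step 3): S1.
They match, so y = dd drives N around a cycle from S1 back to itself; pumping y any number of times keeps N in S1 before reading z, and xyⁱz ∈ L(N) for every i ≥ 0.

yes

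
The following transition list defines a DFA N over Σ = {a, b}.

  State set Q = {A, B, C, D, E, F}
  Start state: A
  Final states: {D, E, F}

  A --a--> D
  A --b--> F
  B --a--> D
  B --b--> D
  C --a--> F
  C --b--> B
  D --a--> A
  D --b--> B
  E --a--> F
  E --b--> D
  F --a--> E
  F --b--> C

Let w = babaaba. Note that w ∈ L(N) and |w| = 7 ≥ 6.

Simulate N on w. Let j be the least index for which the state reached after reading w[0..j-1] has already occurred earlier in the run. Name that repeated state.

Run of N on w = b a b a a b a:
  step 0: A  (start)
  step 1: F  (read b: A→F)
  step 2: E  (read a: F→E)
  step 3: D  (read b: E→D)
  step 4: A  (read a: D→A)   ← first repeat (A seen earlier)
  step 5: D  (read a: A→D)
  step 6: B  (read b: D→B)
  step 7: D  (read a: B→D)

The earliest repeat is at step j = 4: N is in A, which it already visited at step i = 0.
Since N has 6 states, any run of length ≥ 6 visits 6+1 states, so by pigeonhole some state repeats within the first 6 steps — that repeat gives the pumpable loop.

A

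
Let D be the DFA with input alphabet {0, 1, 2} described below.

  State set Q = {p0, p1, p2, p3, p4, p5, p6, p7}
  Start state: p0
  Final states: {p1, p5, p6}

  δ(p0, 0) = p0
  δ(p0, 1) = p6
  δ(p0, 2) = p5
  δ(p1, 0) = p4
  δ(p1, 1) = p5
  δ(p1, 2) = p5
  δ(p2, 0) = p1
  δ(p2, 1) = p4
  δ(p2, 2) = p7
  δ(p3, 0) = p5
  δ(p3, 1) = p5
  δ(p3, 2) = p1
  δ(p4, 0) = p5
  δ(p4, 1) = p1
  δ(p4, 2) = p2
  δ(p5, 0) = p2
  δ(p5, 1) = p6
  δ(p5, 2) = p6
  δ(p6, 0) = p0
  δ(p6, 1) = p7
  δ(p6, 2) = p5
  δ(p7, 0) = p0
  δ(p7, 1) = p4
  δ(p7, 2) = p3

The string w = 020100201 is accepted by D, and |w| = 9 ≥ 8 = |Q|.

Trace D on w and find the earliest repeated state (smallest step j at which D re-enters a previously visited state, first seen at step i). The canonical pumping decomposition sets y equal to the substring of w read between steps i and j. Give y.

0

State sequence: p0 -0-> p0 -2-> p5 -0-> p2 -1-> p4 -0-> p5 -0-> p2 -2-> p7 -0-> p0 -1-> p6
First repeat at step 1: p0 was already visited.

So i = 0, j = 1, giving x = w[0:0] = ε, y = w[0:1] = 0, z = w[1:9] = 20100201.
Check: |xy| = 1 ≤ 8 and |y| = 1 ≥ 1. Reading y takes D from p0 back to p0, so every xyⁱz is accepted.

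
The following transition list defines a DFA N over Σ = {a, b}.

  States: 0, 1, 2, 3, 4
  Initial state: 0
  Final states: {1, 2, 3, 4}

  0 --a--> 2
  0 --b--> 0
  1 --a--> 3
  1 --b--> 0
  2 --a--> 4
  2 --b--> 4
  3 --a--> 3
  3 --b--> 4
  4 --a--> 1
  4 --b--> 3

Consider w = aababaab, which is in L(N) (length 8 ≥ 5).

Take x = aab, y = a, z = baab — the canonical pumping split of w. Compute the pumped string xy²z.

xy^2z = aab·a·a·baab = aabaabaab.
Reading y = a takes N from 3 back to 3, so after x·y·y the machine is still in 3, and z then leads to the accepting state 4. Hence aabaabaab ∈ L(N).

aabaabaab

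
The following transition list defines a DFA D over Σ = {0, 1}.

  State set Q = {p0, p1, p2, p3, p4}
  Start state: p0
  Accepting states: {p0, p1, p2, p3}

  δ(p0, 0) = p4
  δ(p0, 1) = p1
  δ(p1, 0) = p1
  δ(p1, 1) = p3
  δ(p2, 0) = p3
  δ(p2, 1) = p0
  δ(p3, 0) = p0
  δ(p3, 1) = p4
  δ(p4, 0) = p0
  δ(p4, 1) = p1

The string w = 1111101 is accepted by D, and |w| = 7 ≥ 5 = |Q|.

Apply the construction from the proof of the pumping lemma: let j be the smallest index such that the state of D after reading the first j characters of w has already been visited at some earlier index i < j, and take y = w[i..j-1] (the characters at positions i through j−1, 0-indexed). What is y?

State sequence: p0 -1-> p1 -1-> p3 -1-> p4 -1-> p1 -1-> p3 -0-> p0 -1-> p1
First repeat at step 4: p1 was already visited.

So i = 1, j = 4, giving x = w[0:1] = 1, y = w[1:4] = 111, z = w[4:7] = 101.
Check: |xy| = 4 ≤ 5 and |y| = 3 ≥ 1. Reading y takes D from p1 back to p1, so every xyⁱz is accepted.
Since D has 5 states, any run of length ≥ 5 visits 5+1 states, so by pigeonhole some state repeats within the first 5 steps — that repeat gives the pumpable loop.

111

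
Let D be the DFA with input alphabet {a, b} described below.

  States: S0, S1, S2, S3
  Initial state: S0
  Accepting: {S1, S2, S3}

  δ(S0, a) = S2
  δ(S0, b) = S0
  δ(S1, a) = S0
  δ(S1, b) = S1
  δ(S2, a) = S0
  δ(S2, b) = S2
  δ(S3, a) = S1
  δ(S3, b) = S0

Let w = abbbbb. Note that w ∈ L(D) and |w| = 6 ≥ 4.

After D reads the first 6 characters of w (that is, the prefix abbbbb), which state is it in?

Run of D on the first 6 characters of w = a b b b b b:
  step 0: S0  (start)
  step 1: S2  (read a: S0→S2)
  step 2: S2  (read b: S2→S2)
  step 3: S2  (read b: S2→S2)
  step 4: S2  (read b: S2→S2)
  step 5: S2  (read b: S2→S2)
  step 6: S2  (read b: S2→S2)

After reading 6 characters, D is in state S2.
(This kind of state-tracing is the core of the pumping-lemma construction: with 4 states, pigeonhole forces a repeat within the first 4 steps.)

S2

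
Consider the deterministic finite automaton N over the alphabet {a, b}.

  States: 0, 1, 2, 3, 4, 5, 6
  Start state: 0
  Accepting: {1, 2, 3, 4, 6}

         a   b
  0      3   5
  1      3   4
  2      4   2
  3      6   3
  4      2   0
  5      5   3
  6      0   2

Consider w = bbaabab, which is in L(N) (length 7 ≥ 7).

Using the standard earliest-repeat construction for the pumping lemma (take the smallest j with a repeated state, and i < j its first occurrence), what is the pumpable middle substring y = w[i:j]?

bbaa

Run of N on w = b b a a b a b:
  step 0: 0  (start)
  step 1: 5  (read b: 0→5)
  step 2: 3  (read b: 5→3)
  step 3: 6  (read a: 3→6)
  step 4: 0  (read a: 6→0)   ← first repeat (0 seen earlier)
  step 5: 5  (read b: 0→5)
  step 6: 5  (read a: 5→5)
  step 7: 3  (read b: 5→3)

So i = 0, j = 4, giving x = w[0:0] = ε, y = w[0:4] = bbaa, z = w[4:7] = bab.
Check: |xy| = 4 ≤ 7 and |y| = 4 ≥ 1. Reading y takes N from 0 back to 0, so every xyⁱz is accepted.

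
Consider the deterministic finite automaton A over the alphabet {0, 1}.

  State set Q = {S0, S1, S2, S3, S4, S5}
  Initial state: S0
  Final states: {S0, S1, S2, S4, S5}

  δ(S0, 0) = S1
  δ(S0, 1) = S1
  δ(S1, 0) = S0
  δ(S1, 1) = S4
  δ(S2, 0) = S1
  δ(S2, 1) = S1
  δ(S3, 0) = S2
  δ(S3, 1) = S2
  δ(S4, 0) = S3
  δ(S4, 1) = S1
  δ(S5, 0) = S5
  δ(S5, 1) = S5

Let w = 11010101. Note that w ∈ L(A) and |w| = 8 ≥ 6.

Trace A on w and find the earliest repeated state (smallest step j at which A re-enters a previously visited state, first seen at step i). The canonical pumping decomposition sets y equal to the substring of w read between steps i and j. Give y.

Run of A on w = 1 1 0 1 0 1 0 1:
  step 0: S0  (start)
  step 1: S1  (read 1: S0→S1)
  step 2: S4  (read 1: S1→S4)
  step 3: S3  (read 0: S4→S3)
  step 4: S2  (read 1: S3→S2)
  step 5: S1  (read 0: S2→S1)   ← first repeat (S1 seen earlier)
  step 6: S4  (read 1: S1→S4)
  step 7: S3  (read 0: S4→S3)
  step 8: S2  (read 1: S3→S2)

So i = 1, j = 5, giving x = w[0:1] = 1, y = w[1:5] = 1010, z = w[5:8] = 101.
Check: |xy| = 5 ≤ 6 and |y| = 4 ≥ 1. Reading y takes A from S1 back to S1, so every xyⁱz is accepted.
Since A has 6 states, any run of length ≥ 6 visits 6+1 states, so by pigeonhole some state repeats within the first 6 steps — that repeat gives the pumpable loop.

1010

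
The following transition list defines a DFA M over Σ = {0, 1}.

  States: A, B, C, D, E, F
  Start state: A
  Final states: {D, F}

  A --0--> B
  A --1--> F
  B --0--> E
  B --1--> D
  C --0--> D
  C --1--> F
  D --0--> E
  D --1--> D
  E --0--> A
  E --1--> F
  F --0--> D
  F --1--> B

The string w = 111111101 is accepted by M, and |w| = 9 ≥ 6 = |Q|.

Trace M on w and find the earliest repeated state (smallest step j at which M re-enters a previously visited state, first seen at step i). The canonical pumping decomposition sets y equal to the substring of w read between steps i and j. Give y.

1

Run of M on w = 1 1 1 1 1 1 1 0 1:
  step 0: A  (start)
  step 1: F  (read 1: A→F)
  step 2: B  (read 1: F→B)
  step 3: D  (read 1: B→D)
  step 4: D  (read 1: D→D)   ← first repeat (D seen earlier)
  step 5: D  (read 1: D→D)
  step 6: D  (read 1: D→D)
  step 7: D  (read 1: D→D)
  step 8: E  (read 0: D→E)
  step 9: F  (read 1: E→F)

So i = 3, j = 4, giving x = w[0:3] = 111, y = w[3:4] = 1, z = w[4:9] = 11101.
Check: |xy| = 4 ≤ 6 and |y| = 1 ≥ 1. Reading y takes M from D back to D, so every xyⁱz is accepted.
Pumping length from the standard proof: p = 6 (the number of states). The repeated state found above gives |xy| = j ≤ 6 and |y| = j − i ≥ 1.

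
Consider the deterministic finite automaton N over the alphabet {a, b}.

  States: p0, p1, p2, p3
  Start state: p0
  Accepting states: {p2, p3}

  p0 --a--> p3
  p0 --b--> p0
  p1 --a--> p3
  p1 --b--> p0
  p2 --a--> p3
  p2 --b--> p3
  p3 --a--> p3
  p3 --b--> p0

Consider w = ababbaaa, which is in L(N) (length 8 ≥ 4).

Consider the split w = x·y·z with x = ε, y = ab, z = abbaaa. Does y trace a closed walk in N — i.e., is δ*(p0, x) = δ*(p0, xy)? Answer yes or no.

Run of N on the first 2 characters of w = a b:
  step 0: p0  (start)
  step 1: p3  (read a: p0→p3)
  step 2: p0  (read b: p3→p0)

After x (step 0): p0. After xy (step 2): p0.
They match, so y = ab drives N around a cycle from p0 back to itself; pumping y any number of times keeps N in p0 before reading z, and xyⁱz ∈ L(N) for every i ≥ 0.

yes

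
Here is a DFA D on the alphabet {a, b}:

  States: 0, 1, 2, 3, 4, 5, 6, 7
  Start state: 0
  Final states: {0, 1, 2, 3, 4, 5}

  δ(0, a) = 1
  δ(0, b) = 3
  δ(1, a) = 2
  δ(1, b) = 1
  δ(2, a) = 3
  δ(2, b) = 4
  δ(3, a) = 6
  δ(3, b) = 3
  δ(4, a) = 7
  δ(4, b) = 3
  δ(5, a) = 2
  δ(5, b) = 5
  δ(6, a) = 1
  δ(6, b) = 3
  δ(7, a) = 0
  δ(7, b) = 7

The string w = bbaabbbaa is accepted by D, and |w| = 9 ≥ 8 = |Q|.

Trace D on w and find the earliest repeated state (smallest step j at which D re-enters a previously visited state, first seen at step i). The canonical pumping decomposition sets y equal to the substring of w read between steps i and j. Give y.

b

Run of D on w = b b a a b b b a a:
  step 0: 0  (start)
  step 1: 3  (read b: 0→3)
  step 2: 3  (read b: 3→3)   ← first repeat (3 seen earlier)
  step 3: 6  (read a: 3→6)
  step 4: 1  (read a: 6→1)
  step 5: 1  (read b: 1→1)
  step 6: 1  (read b: 1→1)
  step 7: 1  (read b: 1→1)
  step 8: 2  (read a: 1→2)
  step 9: 3  (read a: 2→3)

So i = 1, j = 2, giving x = w[0:1] = b, y = w[1:2] = b, z = w[2:9] = aabbbaa.
Check: |xy| = 2 ≤ 8 and |y| = 1 ≥ 1. Reading y takes D from 3 back to 3, so every xyⁱz is accepted.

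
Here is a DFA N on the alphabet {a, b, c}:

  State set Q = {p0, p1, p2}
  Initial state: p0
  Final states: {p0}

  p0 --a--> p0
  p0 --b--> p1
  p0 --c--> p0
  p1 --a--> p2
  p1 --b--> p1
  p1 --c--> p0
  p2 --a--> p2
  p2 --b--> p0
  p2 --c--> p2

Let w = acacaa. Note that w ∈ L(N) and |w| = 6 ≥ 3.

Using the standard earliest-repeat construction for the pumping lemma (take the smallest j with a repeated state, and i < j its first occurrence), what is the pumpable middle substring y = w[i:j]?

State sequence: p0 -a-> p0 -c-> p0 -a-> p0 -c-> p0 -a-> p0 -a-> p0
First repeat at step 1: p0 was already visited.

So i = 0, j = 1, giving x = w[0:0] = ε, y = w[0:1] = a, z = w[1:6] = cacaa.
Check: |xy| = 1 ≤ 3 and |y| = 1 ≥ 1. Reading y takes N from p0 back to p0, so every xyⁱz is accepted.
Since N has 3 states, any run of length ≥ 3 visits 3+1 states, so by pigeonhole some state repeats within the first 3 steps — that repeat gives the pumpable loop.

a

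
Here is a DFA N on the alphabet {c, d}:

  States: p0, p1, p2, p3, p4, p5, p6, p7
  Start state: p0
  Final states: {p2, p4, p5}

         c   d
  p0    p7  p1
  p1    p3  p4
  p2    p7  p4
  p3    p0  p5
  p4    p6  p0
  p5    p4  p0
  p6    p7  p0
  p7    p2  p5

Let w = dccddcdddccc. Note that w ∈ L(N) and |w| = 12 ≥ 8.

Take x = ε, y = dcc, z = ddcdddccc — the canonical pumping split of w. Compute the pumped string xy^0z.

ddcdddccc

xy⁰z = xz = ε·ddcdddccc = ddcdddccc.
Reading y = dcc takes N from p0 back to p0, so after x the machine is still in p0, and z then leads to the accepting state p2. Hence ddcdddccc ∈ L(N).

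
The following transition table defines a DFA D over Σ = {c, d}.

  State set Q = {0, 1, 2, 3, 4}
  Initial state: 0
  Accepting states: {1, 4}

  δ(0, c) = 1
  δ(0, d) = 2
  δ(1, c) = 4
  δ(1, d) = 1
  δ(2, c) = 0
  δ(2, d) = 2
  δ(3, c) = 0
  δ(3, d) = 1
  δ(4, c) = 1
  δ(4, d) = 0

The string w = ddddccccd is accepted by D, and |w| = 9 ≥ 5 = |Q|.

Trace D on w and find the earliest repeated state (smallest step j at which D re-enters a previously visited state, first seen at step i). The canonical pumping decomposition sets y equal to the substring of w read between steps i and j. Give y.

d

Run of D on w = d d d d c c c c d:
  step 0: 0  (start)
  step 1: 2  (read d: 0→2)
  step 2: 2  (read d: 2→2)   ← first repeat (2 seen earlier)
  step 3: 2  (read d: 2→2)
  step 4: 2  (read d: 2→2)
  step 5: 0  (read c: 2→0)
  step 6: 1  (read c: 0→1)
  step 7: 4  (read c: 1→4)
  step 8: 1  (read c: 4→1)
  step 9: 1  (read d: 1→1)

So i = 1, j = 2, giving x = w[0:1] = d, y = w[1:2] = d, z = w[2:9] = ddccccd.
Check: |xy| = 2 ≤ 5 and |y| = 1 ≥ 1. Reading y takes D from 2 back to 2, so every xyⁱz is accepted.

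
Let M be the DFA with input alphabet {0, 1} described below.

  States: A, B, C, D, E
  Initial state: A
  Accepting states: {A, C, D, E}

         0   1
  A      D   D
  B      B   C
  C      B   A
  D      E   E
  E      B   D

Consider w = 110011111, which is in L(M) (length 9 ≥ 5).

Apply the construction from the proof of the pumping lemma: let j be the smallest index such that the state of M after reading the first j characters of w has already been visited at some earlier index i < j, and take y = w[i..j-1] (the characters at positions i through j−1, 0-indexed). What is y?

0

Run of M on w = 1 1 0 0 1 1 1 1 1:
  step 0: A  (start)
  step 1: D  (read 1: A→D)
  step 2: E  (read 1: D→E)
  step 3: B  (read 0: E→B)
  step 4: B  (read 0: B→B)   ← first repeat (B seen earlier)
  step 5: C  (read 1: B→C)
  step 6: A  (read 1: C→A)
  step 7: D  (read 1: A→D)
  step 8: E  (read 1: D→E)
  step 9: D  (read 1: E→D)

So i = 3, j = 4, giving x = w[0:3] = 110, y = w[3:4] = 0, z = w[4:9] = 11111.
Check: |xy| = 4 ≤ 5 and |y| = 1 ≥ 1. Reading y takes M from B back to B, so every xyⁱz is accepted.
Pumping length from the standard proof: p = 5 (the number of states). The repeated state found above gives |xy| = j ≤ 5 and |y| = j − i ≥ 1.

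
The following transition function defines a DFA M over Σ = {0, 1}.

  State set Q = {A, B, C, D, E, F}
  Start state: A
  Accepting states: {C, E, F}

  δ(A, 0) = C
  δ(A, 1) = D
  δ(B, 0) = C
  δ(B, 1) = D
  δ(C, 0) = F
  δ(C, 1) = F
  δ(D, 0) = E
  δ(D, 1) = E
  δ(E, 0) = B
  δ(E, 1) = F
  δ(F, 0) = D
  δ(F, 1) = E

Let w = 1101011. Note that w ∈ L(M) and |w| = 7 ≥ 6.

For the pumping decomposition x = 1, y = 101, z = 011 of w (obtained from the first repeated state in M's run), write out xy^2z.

1101101011

xy^2z = 1·101·101·011 = 1101101011.
Reading y = 101 takes M from D back to D, so after x·y·y the machine is still in D, and z then leads to the accepting state E. Hence 1101101011 ∈ L(M).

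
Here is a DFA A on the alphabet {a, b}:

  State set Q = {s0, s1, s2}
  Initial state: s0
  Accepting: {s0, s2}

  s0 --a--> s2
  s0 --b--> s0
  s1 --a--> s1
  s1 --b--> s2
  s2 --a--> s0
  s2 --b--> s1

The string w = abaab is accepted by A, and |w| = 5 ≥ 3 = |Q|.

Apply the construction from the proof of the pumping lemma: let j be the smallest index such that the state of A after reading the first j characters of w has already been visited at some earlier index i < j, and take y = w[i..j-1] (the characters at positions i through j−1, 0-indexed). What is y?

a

State sequence: s0 -a-> s2 -b-> s1 -a-> s1 -a-> s1 -b-> s2
First repeat at step 3: s1 was already visited.

So i = 2, j = 3, giving x = w[0:2] = ab, y = w[2:3] = a, z = w[3:5] = ab.
Check: |xy| = 3 ≤ 3 and |y| = 1 ≥ 1. Reading y takes A from s1 back to s1, so every xyⁱz is accepted.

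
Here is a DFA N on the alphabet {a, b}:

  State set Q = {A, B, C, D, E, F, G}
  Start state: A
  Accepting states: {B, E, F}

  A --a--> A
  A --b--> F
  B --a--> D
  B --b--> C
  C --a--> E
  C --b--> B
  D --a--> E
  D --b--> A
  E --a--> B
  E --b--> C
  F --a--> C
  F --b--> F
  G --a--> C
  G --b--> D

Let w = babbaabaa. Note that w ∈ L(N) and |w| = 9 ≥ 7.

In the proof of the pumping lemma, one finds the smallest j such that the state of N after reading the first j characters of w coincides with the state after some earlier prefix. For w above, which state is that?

Run of N on w = b a b b a a b a a:
  step 0: A  (start)
  step 1: F  (read b: A→F)
  step 2: C  (read a: F→C)
  step 3: B  (read b: C→B)
  step 4: C  (read b: B→C)   ← first repeat (C seen earlier)
  step 5: E  (read a: C→E)
  step 6: B  (read a: E→B)
  step 7: C  (read b: B→C)
  step 8: E  (read a: C→E)
  step 9: B  (read a: E→B)

The earliest repeat is at step j = 4: N is in C, which it already visited at step i = 2.
The DFA has 7 states, so the proof of the pumping lemma guarantees a repeated state among the first 7+1 visited; the segment between the two visits is the pumpable y.

C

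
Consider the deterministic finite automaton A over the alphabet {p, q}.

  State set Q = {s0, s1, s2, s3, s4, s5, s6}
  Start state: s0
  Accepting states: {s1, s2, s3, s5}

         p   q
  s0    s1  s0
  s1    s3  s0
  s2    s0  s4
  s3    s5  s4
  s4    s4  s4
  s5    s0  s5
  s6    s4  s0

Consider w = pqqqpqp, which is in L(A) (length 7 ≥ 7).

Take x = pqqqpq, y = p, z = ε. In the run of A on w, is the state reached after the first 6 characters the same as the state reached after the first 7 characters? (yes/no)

no

Run of A on the first 7 characters of w = p q q q p q p:
  step 0: s0  (start)
  step 1: s1  (read p: s0→s1)
  step 2: s0  (read q: s1→s0)
  step 3: s0  (read q: s0→s0)
  step 4: s0  (read q: s0→s0)
  step 5: s1  (read p: s0→s1)
  step 6: s0  (read q: s1→s0)
  step 7: s1  (read p: s0→s1)

After x (step 6): s0. After xy (step 7): s1.
They differ (s0 ≠ s1), so y is not a cycle from the state after x; this split is not the one the pumping-lemma construction produces, and pumping y need not keep the string in L(A).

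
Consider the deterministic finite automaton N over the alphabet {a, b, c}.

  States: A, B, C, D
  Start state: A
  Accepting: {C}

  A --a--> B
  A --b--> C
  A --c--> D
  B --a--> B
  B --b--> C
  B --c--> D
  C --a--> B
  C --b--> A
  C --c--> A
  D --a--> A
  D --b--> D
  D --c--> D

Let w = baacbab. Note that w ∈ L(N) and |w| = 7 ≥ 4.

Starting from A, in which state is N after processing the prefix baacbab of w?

C

Run of N on the first 7 characters of w = b a a c b a b:
  step 0: A  (start)
  step 1: C  (read b: A→C)
  step 2: B  (read a: C→B)
  step 3: B  (read a: B→B)
  step 4: D  (read c: B→D)
  step 5: D  (read b: D→D)
  step 6: A  (read a: D→A)
  step 7: C  (read b: A→C)

After reading 7 characters, N is in state C.
(This kind of state-tracing is the core of the pumping-lemma construction: with 4 states, pigeonhole forces a repeat within the first 4 steps.)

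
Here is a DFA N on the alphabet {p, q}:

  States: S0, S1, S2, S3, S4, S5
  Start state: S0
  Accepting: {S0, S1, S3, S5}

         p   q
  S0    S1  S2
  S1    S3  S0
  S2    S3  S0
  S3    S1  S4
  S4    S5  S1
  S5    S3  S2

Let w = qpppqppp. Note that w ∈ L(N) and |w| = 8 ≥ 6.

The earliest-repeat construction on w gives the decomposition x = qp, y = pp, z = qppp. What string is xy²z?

xy^2z = qp·pp·pp·qppp = qpppppqppp.
Reading y = pp takes N from S3 back to S3, so after x·y·y the machine is still in S3, and z then leads to the accepting state S1. Hence qpppppqppp ∈ L(N).

qpppppqppp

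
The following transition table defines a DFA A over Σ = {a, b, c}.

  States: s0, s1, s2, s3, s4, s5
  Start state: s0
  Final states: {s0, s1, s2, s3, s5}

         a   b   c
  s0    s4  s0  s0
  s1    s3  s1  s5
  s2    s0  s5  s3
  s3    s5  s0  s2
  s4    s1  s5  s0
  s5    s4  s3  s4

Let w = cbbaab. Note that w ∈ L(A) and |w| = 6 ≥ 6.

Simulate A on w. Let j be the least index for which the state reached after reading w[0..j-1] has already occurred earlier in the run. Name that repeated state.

s0

State sequence: s0 -c-> s0 -b-> s0 -b-> s0 -a-> s4 -a-> s1 -b-> s1
First repeat at step 1: s0 was already visited.

The earliest repeat is at step j = 1: A is in s0, which it already visited at step i = 0.
With |Q| = 6, pigeonhole forces a state repeat no later than step 6; the substring read between the first and second visits to that state can be pumped.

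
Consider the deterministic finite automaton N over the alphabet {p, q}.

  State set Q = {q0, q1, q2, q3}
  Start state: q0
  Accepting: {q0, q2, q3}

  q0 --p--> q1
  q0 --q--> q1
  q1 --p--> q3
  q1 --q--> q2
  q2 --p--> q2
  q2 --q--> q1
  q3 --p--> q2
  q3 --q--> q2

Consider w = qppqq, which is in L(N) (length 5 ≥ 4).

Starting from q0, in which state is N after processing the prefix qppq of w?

q1

Run of N on the first 4 characters of w = q p p q:
  step 0: q0  (start)
  step 1: q1  (read q: q0→q1)
  step 2: q3  (read p: q1→q3)
  step 3: q2  (read p: q3→q2)
  step 4: q1  (read q: q2→q1)

After reading 4 characters, N is in state q1.
(This kind of state-tracing is the core of the pumping-lemma construction: with 4 states, pigeonhole forces a repeat within the first 4 steps.)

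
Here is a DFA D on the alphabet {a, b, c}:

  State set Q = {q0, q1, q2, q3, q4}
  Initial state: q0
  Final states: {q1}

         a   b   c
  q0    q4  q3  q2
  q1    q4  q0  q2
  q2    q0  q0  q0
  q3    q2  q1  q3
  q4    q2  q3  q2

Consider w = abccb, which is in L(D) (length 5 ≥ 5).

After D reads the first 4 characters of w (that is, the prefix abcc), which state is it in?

q3

State sequence: q0 -a-> q4 -b-> q3 -c-> q3 -c-> q3

After reading 4 characters, D is in state q3.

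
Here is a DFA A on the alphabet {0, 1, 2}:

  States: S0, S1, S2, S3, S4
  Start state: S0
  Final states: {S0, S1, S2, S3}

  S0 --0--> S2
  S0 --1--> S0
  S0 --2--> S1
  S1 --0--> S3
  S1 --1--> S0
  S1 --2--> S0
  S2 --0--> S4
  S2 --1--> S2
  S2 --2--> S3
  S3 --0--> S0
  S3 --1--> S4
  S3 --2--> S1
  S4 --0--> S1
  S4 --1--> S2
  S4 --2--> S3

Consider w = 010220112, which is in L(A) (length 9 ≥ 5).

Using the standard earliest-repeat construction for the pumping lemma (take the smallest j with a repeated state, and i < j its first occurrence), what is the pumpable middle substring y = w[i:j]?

1

State sequence: S0 -0-> S2 -1-> S2 -0-> S4 -2-> S3 -2-> S1 -0-> S3 -1-> S4 -1-> S2 -2-> S3
First repeat at step 2: S2 was already visited.

So i = 1, j = 2, giving x = w[0:1] = 0, y = w[1:2] = 1, z = w[2:9] = 0220112.
Check: |xy| = 2 ≤ 5 and |y| = 1 ≥ 1. Reading y takes A from S2 back to S2, so every xyⁱz is accepted.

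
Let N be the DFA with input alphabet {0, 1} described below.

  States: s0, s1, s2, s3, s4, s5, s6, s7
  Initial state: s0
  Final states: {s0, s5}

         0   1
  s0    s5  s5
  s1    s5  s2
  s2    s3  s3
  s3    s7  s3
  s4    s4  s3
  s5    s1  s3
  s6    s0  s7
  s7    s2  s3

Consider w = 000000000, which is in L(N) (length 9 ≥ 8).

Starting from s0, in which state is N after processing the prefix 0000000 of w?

s5

Run of N on the first 7 characters of w = 0 0 0 0 0 0 0:
  step 0: s0  (start)
  step 1: s5  (read 0: s0→s5)
  step 2: s1  (read 0: s5→s1)
  step 3: s5  (read 0: s1→s5)
  step 4: s1  (read 0: s5→s1)
  step 5: s5  (read 0: s1→s5)
  step 6: s1  (read 0: s5→s1)
  step 7: s5  (read 0: s1→s5)

After reading 7 characters, N is in state s5.
(This kind of state-tracing is the core of the pumping-lemma construction: with 8 states, pigeonhole forces a repeat within the first 8 steps.)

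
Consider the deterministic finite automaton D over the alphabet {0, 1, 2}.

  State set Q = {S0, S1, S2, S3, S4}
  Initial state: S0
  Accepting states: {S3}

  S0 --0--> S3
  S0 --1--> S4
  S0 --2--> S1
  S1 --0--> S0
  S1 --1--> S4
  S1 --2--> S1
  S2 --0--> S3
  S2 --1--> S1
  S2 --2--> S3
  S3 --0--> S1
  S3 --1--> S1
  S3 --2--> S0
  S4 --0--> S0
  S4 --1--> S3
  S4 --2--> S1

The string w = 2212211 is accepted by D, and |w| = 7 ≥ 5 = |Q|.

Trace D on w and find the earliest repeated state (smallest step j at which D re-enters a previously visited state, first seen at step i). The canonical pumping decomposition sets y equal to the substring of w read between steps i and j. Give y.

2

State sequence: S0 -2-> S1 -2-> S1 -1-> S4 -2-> S1 -2-> S1 -1-> S4 -1-> S3
First repeat at step 2: S1 was already visited.

So i = 1, j = 2, giving x = w[0:1] = 2, y = w[1:2] = 2, z = w[2:7] = 12211.
Check: |xy| = 2 ≤ 5 and |y| = 1 ≥ 1. Reading y takes D from S1 back to S1, so every xyⁱz is accepted.
Pumping length from the standard proof: p = 5 (the number of states). The repeated state found above gives |xy| = j ≤ 5 and |y| = j − i ≥ 1.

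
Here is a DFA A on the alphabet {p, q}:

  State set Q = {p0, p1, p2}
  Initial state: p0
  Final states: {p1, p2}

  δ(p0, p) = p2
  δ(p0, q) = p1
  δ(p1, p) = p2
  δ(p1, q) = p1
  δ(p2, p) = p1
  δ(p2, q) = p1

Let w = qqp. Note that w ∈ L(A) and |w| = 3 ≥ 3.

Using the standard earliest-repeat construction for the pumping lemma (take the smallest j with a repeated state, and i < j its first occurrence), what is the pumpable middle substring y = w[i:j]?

Run of A on w = q q p:
  step 0: p0  (start)
  step 1: p1  (read q: p0→p1)
  step 2: p1  (read q: p1→p1)   ← first repeat (p1 seen earlier)
  step 3: p2  (read p: p1→p2)

So i = 1, j = 2, giving x = w[0:1] = q, y = w[1:2] = q, z = w[2:3] = p.
Check: |xy| = 2 ≤ 3 and |y| = 1 ≥ 1. Reading y takes A from p1 back to p1, so every xyⁱz is accepted.

q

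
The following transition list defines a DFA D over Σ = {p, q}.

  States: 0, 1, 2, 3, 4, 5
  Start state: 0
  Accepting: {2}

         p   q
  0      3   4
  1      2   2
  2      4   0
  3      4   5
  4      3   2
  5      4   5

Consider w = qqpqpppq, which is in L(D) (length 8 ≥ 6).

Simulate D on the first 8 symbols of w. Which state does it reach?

State sequence: 0 -q-> 4 -q-> 2 -p-> 4 -q-> 2 -p-> 4 -p-> 3 -p-> 4 -q-> 2

After reading 8 characters, D is in state 2.

2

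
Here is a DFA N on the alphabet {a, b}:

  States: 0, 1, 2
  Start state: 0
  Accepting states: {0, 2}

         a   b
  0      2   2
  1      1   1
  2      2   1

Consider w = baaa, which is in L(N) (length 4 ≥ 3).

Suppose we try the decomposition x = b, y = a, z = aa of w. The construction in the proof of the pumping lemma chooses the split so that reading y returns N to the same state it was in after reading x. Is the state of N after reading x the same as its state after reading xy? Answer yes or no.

Run of N on the first 2 characters of w = b a:
  step 0: 0  (start)
  step 1: 2  (read b: 0→2)
  step 2: 2  (read a: 2→2)

After x (step 1): 2. After xy (step 2): 2.
They match, so y = a drives N around a cycle from 2 back to itself; pumping y any number of times keeps N in 2 before reading z, and xyⁱz ∈ L(N) for every i ≥ 0.

yes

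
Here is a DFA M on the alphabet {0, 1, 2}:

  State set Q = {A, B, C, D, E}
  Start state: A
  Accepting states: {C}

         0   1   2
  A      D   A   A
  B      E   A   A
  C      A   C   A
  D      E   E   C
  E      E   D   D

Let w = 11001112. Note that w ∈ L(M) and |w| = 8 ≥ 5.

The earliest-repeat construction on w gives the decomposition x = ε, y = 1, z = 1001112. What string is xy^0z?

1001112

xy⁰z = xz = ε·1001112 = 1001112.
Reading y = 1 takes M from A back to A, so after x the machine is still in A, and z then leads to the accepting state C. Hence 1001112 ∈ L(M).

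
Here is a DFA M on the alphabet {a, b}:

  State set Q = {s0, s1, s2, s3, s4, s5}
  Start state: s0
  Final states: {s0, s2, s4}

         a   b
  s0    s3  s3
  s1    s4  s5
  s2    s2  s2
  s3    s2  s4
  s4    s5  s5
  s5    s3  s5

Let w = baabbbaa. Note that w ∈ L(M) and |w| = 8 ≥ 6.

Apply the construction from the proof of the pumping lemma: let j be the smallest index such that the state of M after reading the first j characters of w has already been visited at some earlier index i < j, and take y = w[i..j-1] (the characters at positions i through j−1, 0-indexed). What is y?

State sequence: s0 -b-> s3 -a-> s2 -a-> s2 -b-> s2 -b-> s2 -b-> s2 -a-> s2 -a-> s2
First repeat at step 3: s2 was already visited.

So i = 2, j = 3, giving x = w[0:2] = ba, y = w[2:3] = a, z = w[3:8] = bbbaa.
Check: |xy| = 3 ≤ 6 and |y| = 1 ≥ 1. Reading y takes M from s2 back to s2, so every xyⁱz is accepted.
Since M has 6 states, any run of length ≥ 6 visits 6+1 states, so by pigeonhole some state repeats within the first 6 steps — that repeat gives the pumpable loop.

a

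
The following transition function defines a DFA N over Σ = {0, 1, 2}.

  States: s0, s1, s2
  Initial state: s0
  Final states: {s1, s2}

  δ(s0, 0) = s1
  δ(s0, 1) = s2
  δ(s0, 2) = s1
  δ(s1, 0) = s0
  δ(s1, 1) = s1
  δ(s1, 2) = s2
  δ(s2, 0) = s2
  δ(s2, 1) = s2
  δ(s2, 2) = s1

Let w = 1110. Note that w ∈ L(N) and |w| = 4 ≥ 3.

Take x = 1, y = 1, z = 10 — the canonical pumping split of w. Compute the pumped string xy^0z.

xy⁰z = xz = 1·10 = 110.
Reading y = 1 takes N from s2 back to s2, so after x the machine is still in s2, and z then leads to the accepting state s2. Hence 110 ∈ L(N).

110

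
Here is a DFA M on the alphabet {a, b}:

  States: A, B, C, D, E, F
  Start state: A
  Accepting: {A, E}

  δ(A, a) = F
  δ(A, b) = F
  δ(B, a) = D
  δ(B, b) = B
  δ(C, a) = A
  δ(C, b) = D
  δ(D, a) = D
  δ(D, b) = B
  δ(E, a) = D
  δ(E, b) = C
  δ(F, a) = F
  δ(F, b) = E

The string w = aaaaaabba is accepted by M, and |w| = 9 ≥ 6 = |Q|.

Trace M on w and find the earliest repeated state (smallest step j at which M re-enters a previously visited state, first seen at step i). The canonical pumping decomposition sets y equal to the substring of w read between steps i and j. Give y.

Run of M on w = a a a a a a b b a:
  step 0: A  (start)
  step 1: F  (read a: A→F)
  step 2: F  (read a: F→F)   ← first repeat (F seen earlier)
  step 3: F  (read a: F→F)
  step 4: F  (read a: F→F)
  step 5: F  (read a: F→F)
  step 6: F  (read a: F→F)
  step 7: E  (read b: F→E)
  step 8: C  (read b: E→C)
  step 9: A  (read a: C→A)

So i = 1, j = 2, giving x = w[0:1] = a, y = w[1:2] = a, z = w[2:9] = aaaabba.
Check: |xy| = 2 ≤ 6 and |y| = 1 ≥ 1. Reading y takes M from F back to F, so every xyⁱz is accepted.
Since M has 6 states, any run of length ≥ 6 visits 6+1 states, so by pigeonhole some state repeats within the first 6 steps — that repeat gives the pumpable loop.

a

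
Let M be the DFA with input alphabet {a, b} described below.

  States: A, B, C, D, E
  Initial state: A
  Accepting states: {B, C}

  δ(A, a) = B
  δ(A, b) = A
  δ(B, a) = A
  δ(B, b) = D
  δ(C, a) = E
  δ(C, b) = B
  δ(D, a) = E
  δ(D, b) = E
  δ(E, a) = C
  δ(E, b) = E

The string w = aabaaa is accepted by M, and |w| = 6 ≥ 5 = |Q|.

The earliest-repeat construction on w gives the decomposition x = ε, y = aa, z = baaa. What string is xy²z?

aaaabaaa

xy^2z = ε·aa·aa·baaa = aaaabaaa.
Reading y = aa takes M from A back to A, so after x·y·y the machine is still in A, and z then leads to the accepting state B. Hence aaaabaaa ∈ L(M).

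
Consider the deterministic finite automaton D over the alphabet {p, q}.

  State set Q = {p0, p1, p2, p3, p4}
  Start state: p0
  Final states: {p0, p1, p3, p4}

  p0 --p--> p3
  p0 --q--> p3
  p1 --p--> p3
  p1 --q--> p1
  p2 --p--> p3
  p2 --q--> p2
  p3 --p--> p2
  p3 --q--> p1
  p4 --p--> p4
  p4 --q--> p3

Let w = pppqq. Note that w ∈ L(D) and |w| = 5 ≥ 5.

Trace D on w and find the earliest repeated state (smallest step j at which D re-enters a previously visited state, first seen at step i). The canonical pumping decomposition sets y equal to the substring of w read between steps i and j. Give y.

pp

Run of D on w = p p p q q:
  step 0: p0  (start)
  step 1: p3  (read p: p0→p3)
  step 2: p2  (read p: p3→p2)
  step 3: p3  (read p: p2→p3)   ← first repeat (p3 seen earlier)
  step 4: p1  (read q: p3→p1)
  step 5: p1  (read q: p1→p1)

So i = 1, j = 3, giving x = w[0:1] = p, y = w[1:3] = pp, z = w[3:5] = qq.
Check: |xy| = 3 ≤ 5 and |y| = 2 ≥ 1. Reading y takes D from p3 back to p3, so every xyⁱz is accepted.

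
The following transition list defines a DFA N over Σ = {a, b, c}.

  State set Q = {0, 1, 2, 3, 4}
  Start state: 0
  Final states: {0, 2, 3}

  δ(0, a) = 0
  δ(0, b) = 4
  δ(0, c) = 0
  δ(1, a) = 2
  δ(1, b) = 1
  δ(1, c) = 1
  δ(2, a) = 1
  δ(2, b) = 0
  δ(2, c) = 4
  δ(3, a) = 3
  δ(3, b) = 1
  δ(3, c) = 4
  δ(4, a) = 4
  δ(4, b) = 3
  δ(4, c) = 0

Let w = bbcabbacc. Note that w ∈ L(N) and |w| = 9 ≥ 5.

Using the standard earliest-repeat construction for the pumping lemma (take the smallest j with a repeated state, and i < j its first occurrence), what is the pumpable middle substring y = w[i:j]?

State sequence: 0 -b-> 4 -b-> 3 -c-> 4 -a-> 4 -b-> 3 -b-> 1 -a-> 2 -c-> 4 -c-> 0
First repeat at step 3: 4 was already visited.

So i = 1, j = 3, giving x = w[0:1] = b, y = w[1:3] = bc, z = w[3:9] = abbacc.
Check: |xy| = 3 ≤ 5 and |y| = 2 ≥ 1. Reading y takes N from 4 back to 4, so every xyⁱz is accepted.

bc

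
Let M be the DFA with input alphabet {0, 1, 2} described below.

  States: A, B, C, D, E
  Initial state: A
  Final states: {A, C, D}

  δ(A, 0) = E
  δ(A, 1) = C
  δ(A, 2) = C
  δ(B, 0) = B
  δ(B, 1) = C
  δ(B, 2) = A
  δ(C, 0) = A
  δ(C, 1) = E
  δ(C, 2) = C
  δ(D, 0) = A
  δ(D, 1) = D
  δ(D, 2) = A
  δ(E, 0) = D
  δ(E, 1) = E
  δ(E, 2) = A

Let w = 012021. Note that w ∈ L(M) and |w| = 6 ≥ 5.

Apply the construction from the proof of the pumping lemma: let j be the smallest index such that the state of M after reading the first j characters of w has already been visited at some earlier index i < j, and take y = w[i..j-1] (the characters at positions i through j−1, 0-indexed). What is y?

1

State sequence: A -0-> E -1-> E -2-> A -0-> E -2-> A -1-> C
First repeat at step 2: E was already visited.

So i = 1, j = 2, giving x = w[0:1] = 0, y = w[1:2] = 1, z = w[2:6] = 2021.
Check: |xy| = 2 ≤ 5 and |y| = 1 ≥ 1. Reading y takes M from E back to E, so every xyⁱz is accepted.
The DFA has 5 states, so the proof of the pumping lemma guarantees a repeated state among the first 5+1 visited; the segment between the two visits is the pumpable y.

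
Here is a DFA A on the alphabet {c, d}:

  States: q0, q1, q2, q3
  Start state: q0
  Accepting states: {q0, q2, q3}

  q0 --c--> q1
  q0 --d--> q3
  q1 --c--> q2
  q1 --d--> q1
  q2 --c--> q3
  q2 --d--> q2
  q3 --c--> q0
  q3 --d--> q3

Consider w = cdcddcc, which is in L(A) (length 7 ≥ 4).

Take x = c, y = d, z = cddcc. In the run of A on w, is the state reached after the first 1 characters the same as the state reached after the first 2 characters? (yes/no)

Run of A on the first 2 characters of w = c d:
  step 0: q0  (start)
  step 1: q1  (read c: q0→q1)
  step 2: q1  (read d: q1→q1)

After x (step 1): q1. After xy (step 2): q1.
They match, so y = d drives A around a cycle from q1 back to itself; pumping y any number of times keeps A in q1 before reading z, and xyⁱz ∈ L(A) for every i ≥ 0.

yes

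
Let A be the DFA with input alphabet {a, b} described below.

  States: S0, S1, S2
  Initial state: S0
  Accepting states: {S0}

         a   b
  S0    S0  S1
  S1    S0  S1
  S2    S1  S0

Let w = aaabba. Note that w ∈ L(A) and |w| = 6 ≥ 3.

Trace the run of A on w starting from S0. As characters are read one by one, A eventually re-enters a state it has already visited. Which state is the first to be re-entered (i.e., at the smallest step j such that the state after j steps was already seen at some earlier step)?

S0

State sequence: S0 -a-> S0 -a-> S0 -a-> S0 -b-> S1 -b-> S1 -a-> S0
First repeat at step 1: S0 was already visited.

The earliest repeat is at step j = 1: A is in S0, which it already visited at step i = 0.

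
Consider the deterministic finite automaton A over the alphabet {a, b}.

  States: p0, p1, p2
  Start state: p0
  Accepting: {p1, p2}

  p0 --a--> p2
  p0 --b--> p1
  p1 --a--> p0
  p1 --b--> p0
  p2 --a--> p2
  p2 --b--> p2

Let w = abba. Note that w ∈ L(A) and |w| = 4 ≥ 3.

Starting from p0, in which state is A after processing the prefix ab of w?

State sequence: p0 -a-> p2 -b-> p2

After reading 2 characters, A is in state p2.

p2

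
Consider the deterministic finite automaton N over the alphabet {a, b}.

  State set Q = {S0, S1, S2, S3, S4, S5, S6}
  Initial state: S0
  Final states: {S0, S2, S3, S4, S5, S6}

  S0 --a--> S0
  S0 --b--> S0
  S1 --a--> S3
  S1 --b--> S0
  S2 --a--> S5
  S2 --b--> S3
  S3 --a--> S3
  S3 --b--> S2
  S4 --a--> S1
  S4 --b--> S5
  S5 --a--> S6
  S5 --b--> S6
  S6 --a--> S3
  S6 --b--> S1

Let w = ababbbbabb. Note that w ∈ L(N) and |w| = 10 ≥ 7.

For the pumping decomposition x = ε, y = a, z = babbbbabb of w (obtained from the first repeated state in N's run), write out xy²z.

aababbbbabb

xy^2z = ε·a·a·babbbbabb = aababbbbabb.
Reading y = a takes N from S0 back to S0, so after x·y·y the machine is still in S0, and z then leads to the accepting state S0. Hence aababbbbabb ∈ L(N).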